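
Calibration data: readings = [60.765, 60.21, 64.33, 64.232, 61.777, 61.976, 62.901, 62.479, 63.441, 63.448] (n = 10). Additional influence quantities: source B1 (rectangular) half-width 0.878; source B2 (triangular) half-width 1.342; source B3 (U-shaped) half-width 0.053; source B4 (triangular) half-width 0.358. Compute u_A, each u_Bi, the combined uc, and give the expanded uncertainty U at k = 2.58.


mean = (60.765 + 60.21 + 64.33 + 64.232 + 61.777 + 61.976 + 62.901 + 62.479 + 63.441 + 63.448) / 10 = 62.5559
s = sqrt(sum((x - mean)^2)/(n-1)) = 1.3870245
u_A = s / sqrt(n) = 1.3870245 / sqrt(10) = 0.43861566
u_B1 = 0.878 / sqrt(3) = 0.50691354
u_B2 = 1.342 / sqrt(6) = 0.54786921
u_B3 = 0.053 / sqrt(2) = 0.037476659
u_B4 = 0.358 / sqrt(6) = 0.14615289
uc = sqrt(0.43861566^2 + 0.50691354^2 + 0.54786921^2 + 0.037476659^2 + 0.14615289^2) = 0.87878944
U = k * uc = 2.58 * 0.87878944
U = 2.2673

2.2673


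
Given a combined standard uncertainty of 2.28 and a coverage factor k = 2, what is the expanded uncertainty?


U = k * uc
U = 2 * 2.28
U = 4.5600

4.5600


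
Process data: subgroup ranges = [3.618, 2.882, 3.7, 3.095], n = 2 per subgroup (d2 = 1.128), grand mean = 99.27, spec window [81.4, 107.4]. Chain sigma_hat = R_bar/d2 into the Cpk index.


R_bar = (3.618 + 2.882 + 3.7 + 3.095) / 4 = 3.32375
sigma = R_bar / d2 = 3.32375 / 1.128 = 2.9465869
Cp = (USL - LSL)/(6*sigma) = (107.4 - 81.4)/(6*2.9465869) = 1.4706
Cpu = (107.4 - 99.27)/(3*2.9465869) = 0.9197
Cpl = (99.27 - 81.4)/(3*2.9465869) = 2.0215
Cpk = min(Cpu, Cpl) = 0.9197

0.9197


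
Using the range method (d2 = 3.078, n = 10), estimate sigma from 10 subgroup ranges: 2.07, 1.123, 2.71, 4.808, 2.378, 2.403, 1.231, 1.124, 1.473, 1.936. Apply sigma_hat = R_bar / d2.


R_bar = (2.07 + 1.123 + 2.71 + 4.808 + 2.378 + 2.403 + 1.231 + 1.124 + 1.473 + 1.936) / 10
R_bar = 21.256 / 10 = 2.1256
sigma_hat = R_bar / d2 = 2.1256 / 3.078 = 0.6906

0.6906


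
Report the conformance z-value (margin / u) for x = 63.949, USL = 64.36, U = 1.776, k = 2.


u = U / k = 1.776 / 2 = 0.888
margin = |USL - x| = |64.36 - 63.949| = 0.411
z = margin / u = 0.411 / 0.888
z = 0.4628

0.4628


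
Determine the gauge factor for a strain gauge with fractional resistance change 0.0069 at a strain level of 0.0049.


GF = (dR/R) / epsilon
= 0.0069 / 0.0049
= 1.4082

1.4082


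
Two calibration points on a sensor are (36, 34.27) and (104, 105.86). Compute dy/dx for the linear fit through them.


slope = (y2 - y1) / (x2 - x1)
= (105.86 - 34.27) / (104 - 36)
= 71.5900 / 68
= 1.0528

1.0528


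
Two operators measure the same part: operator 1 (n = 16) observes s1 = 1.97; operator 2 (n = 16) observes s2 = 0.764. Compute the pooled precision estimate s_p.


s_p = sqrt(((n1-1)*s1^2 + (n2-1)*s2^2) / (n1+n2-2))
numerator = (16-1)*1.97^2 + (16-1)*0.764^2 = 58.2135 + 8.75544 = 66.96894
denominator = 16 + 16 - 2 = 30
s_p^2 = 66.96894 / 30 = 2.232298
s_p = sqrt(2.232298) = 1.4941

1.4941


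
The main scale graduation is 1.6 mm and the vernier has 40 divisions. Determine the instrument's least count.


LC = MSD / n_div
= 1.6 / 40
= 0.0400

0.0400


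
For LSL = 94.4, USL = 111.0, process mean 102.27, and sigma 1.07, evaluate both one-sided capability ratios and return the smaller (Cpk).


Cpu = (USL - mean) / (3*sigma) = (111.0 - 102.27) / (3*1.07) = 2.7196
Cpl = (mean - LSL) / (3*sigma) = (102.27 - 94.4) / (3*1.07) = 2.4517
Cpk = min(Cpu, Cpl) = 2.4517

2.4517


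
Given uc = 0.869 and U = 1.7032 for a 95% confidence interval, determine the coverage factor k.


k = U / uc
k = 1.7032 / 0.869
k = 1.96

1.96


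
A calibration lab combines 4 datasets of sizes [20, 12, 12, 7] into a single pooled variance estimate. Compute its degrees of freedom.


nu = sum_i (n_i - 1)
nu = ((20 - 1) + (12 - 1) + (12 - 1) + (7 - 1))
nu = 19 + 11 + 11 + 6
nu = 47

47


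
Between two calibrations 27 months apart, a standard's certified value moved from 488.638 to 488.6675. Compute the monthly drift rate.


rate = (v2 - v1) / months
= (488.6675 - 488.638) / 27
= 0.0295 / 27
= 0.0011

0.0011


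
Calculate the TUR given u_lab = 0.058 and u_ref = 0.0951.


TUR = u_lab / u_ref
= 0.058 / 0.0951
= 0.6099

0.6099


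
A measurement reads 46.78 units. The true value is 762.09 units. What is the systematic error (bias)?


Systematic error = measured - true
= 46.78 - 762.09
= -715.3100

-715.3100


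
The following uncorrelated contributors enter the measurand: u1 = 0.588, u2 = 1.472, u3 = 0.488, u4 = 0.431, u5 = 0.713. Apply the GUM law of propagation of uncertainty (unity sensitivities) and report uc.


uc = sqrt(0.588^2 + 1.472^2 + 0.488^2 + 0.431^2 + 0.713^2)
uc = sqrt(3.444802)
uc = 1.8560

1.8560


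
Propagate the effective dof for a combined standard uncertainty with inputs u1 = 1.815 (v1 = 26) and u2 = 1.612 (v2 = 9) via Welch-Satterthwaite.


uc = sqrt(u1^2 + u2^2) = sqrt(1.815^2 + 1.612^2) = 2.4275026
v_eff = uc^4 / (u1^4/v1 + u2^4/v2)
= 2.4275026^4 / (1.815^4/26 + 1.612^4/9)
= 34.724725 / 1.1676516
v_eff = 29.7389

29.7389


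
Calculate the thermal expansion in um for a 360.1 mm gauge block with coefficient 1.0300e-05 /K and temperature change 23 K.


dL = L * alpha * dT
= 360.1 * 1.0300e-05 * 23
= 0.0853077 mm
dL_um = 0.0853077 * 1000 = 85.3077 um

85.3077


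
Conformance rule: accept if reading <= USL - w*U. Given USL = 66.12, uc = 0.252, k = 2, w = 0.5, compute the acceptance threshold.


U = k * uc = 2 * 0.252 = 0.504
guard band g = w * U = 0.5 * 0.504 = 0.252
AL = USL - g = 66.12 - 0.252
AL = 65.8680

65.8680


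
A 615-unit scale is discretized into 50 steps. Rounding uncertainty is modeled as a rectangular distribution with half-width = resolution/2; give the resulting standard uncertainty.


resolution = range / divisions
resolution = 615 / 50 = 12.3
u_res = resolution / (2*sqrt(3))
u_res = 12.3 / 3.4641016
u_res = 3.5507

3.5507


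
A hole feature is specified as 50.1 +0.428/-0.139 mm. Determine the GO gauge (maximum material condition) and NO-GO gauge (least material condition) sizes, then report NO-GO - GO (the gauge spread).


GO = nominal - lower_tol (smallest hole = maximum material condition)
GO = 50.1 - 0.139 = 49.961
NO-GO = nominal + upper_tol (largest hole = least material condition)
NO-GO = 50.1 + 0.428 = 50.528
spread = NO-GO - GO = 50.528 - 49.961 = 0.5670

0.5670


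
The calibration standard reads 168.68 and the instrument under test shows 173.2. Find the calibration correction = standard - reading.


Correction = standard - reading
= 168.68 - 173.2
= -4.5200

-4.5200


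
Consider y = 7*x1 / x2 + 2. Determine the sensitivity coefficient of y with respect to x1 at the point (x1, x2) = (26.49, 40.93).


y = 7*x1 / x2 + 2
dy/dx1 = 7/x2
Evaluate at x2 = 40.93: c1 = 7 / 40.93
c1 = 0.1710

0.1710


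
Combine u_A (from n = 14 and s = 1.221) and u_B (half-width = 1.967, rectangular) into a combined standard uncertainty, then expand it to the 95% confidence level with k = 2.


u_A = s / sqrt(n) = 1.221 / sqrt(14) = 0.32632598
u_B = half_width / sqrt(3) = 1.967 / sqrt(3) = 1.135648
uc = sqrt(u_A^2 + u_B^2) = sqrt(0.32632598^2 + 1.135648^2) = 1.1816027
U = k * uc = 2 * 1.1816027
U = 2.3632

2.3632


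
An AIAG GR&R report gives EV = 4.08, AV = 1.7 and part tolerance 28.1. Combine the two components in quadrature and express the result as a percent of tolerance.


GRR = sqrt(EV^2 + AV^2) = sqrt(4.08^2 + 1.7^2) = 4.42
%GRR = GRR / tol * 100 = 4.42 / 28.1 * 100
%GRR = 15.7295

15.7295


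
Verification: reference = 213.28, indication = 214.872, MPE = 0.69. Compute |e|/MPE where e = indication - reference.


e = indication - reference = 214.872 - 213.28 = 1.5920
|e| = 1.5920
ratio = |e| / MPE = 1.5920 / 0.69
ratio = 2.3072

2.3072


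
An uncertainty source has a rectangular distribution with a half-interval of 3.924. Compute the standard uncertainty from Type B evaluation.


u_B = half_width / sqrt(3)
u_B = 3.924 / 1.7320508
u_B = 2.2655

2.2655


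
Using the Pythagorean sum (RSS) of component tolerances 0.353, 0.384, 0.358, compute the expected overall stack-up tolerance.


RSS = sqrt(0.353^2 + 0.384^2 + 0.358^2)
= sqrt(0.400229)
= 0.6326

0.6326


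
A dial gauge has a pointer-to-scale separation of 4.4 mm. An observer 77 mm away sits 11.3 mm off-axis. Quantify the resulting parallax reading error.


error = h * offset / d
= 4.4 * 11.3 / 77
= 0.6457

0.6457


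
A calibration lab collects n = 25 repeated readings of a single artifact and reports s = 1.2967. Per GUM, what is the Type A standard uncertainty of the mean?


u_A = s / sqrt(n)
u_A = 1.2967 / sqrt(25)
u_A = 1.2967 / 5
u_A = 0.2593

0.2593


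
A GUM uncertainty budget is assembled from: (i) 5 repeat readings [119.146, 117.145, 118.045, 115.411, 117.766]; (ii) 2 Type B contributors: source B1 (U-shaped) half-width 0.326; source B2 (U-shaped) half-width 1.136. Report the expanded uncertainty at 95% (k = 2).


mean = (119.146 + 117.145 + 118.045 + 115.411 + 117.766) / 5 = 117.5026
s = sqrt(sum((x - mean)^2)/(n-1)) = 1.3754099
u_A = s / sqrt(n) = 1.3754099 / sqrt(5) = 0.61510201
u_B1 = 0.326 / sqrt(2) = 0.23051681
u_B2 = 1.136 / sqrt(2) = 0.8032733
uc = sqrt(0.61510201^2 + 0.23051681^2 + 0.8032733^2) = 1.0376591
U = k * uc = 2 * 1.0376591
U = 2.0753

2.0753


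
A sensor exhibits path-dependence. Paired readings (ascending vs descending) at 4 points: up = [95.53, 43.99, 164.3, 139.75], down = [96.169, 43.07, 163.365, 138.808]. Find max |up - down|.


|95.53 - 96.169| = 0.6390
|43.99 - 43.07| = 0.9200
|164.3 - 163.365| = 0.9350
|139.75 - 138.808| = 0.9420
hysteresis = max(diffs) = 0.9420

0.9420


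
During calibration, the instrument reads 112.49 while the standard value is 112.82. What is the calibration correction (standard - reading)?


Correction = standard - reading
= 112.82 - 112.49
= 0.3300

0.3300


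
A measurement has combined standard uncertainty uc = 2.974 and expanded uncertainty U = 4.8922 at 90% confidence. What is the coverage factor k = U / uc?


k = U / uc
k = 4.8922 / 2.974
k = 1.645

1.645


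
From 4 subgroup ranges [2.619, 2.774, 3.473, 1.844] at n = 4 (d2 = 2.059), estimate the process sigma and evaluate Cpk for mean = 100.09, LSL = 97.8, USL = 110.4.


R_bar = (2.619 + 2.774 + 3.473 + 1.844) / 4 = 2.6775
sigma = R_bar / d2 = 2.6775 / 2.059 = 1.3003885
Cp = (USL - LSL)/(6*sigma) = (110.4 - 97.8)/(6*1.3003885) = 1.6149
Cpu = (110.4 - 100.09)/(3*1.3003885) = 2.6428
Cpl = (100.09 - 97.8)/(3*1.3003885) = 0.5870
Cpk = min(Cpu, Cpl) = 0.5870

0.5870


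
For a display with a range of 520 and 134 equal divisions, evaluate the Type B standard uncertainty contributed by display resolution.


resolution = range / divisions
resolution = 520 / 134 = 3.880597
u_res = resolution / (2*sqrt(3))
u_res = 3.880597 / 3.4641016
u_res = 1.1202

1.1202


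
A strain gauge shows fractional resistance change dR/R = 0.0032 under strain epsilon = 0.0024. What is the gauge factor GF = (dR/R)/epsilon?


GF = (dR/R) / epsilon
= 0.0032 / 0.0024
= 1.3333

1.3333


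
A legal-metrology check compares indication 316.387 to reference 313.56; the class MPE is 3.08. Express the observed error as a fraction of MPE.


e = indication - reference = 316.387 - 313.56 = 2.8270
|e| = 2.8270
ratio = |e| / MPE = 2.8270 / 3.08
ratio = 0.9179

0.9179


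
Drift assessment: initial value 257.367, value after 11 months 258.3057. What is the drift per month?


rate = (v2 - v1) / months
= (258.3057 - 257.367) / 11
= 0.9387 / 11
= 0.0853

0.0853


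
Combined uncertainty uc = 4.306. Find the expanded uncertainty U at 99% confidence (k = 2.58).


U = k * uc
U = 2.58 * 4.306
U = 11.1095

11.1095


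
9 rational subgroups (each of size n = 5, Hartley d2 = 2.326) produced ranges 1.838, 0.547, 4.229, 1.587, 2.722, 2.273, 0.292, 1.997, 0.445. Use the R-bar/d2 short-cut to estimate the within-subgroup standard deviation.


R_bar = (1.838 + 0.547 + 4.229 + 1.587 + 2.722 + 2.273 + 0.292 + 1.997 + 0.445) / 9
R_bar = 15.93 / 9 = 1.77
sigma_hat = R_bar / d2 = 1.77 / 2.326 = 0.7610

0.7610


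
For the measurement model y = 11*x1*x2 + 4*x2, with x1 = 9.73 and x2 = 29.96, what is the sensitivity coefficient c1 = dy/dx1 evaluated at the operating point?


y = 11*x1*x2 + 4*x2
dy/dx1 = 11*x2
Evaluate at x2 = 29.96: c1 = 11 * 29.96
c1 = 329.5600

329.5600


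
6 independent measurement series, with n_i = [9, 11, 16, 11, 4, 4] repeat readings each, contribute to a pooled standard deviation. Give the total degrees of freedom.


nu = sum_i (n_i - 1)
nu = ((9 - 1) + (11 - 1) + (16 - 1) + (11 - 1) + (4 - 1) + (4 - 1))
nu = 8 + 10 + 15 + 10 + 3 + 3
nu = 49

49


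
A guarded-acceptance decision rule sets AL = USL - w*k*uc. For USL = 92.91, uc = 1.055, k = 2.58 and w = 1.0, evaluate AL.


U = k * uc = 2.58 * 1.055 = 2.7219
guard band g = w * U = 1.0 * 2.7219 = 2.7219
AL = USL - g = 92.91 - 2.7219
AL = 90.1881

90.1881


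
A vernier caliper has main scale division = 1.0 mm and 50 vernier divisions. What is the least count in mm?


LC = MSD / n_div
= 1.0 / 50
= 0.0200

0.0200


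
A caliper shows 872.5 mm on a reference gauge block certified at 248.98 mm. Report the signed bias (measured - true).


Systematic error = measured - true
= 872.5 - 248.98
= 623.5200

623.5200


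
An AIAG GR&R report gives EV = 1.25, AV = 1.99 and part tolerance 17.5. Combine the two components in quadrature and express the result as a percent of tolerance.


GRR = sqrt(EV^2 + AV^2) = sqrt(1.25^2 + 1.99^2) = 2.3500213
%GRR = GRR / tol * 100 = 2.3500213 / 17.5 * 100
%GRR = 13.4287

13.4287


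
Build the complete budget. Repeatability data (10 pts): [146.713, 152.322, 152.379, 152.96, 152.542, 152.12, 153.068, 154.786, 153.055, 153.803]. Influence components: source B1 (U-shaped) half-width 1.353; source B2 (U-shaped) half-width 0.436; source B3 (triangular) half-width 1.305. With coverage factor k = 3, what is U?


mean = (146.713 + 152.322 + 152.379 + 152.96 + 152.542 + 152.12 + 153.068 + 154.786 + 153.055 + 153.803) / 10 = 152.3748
s = sqrt(sum((x - mean)^2)/(n-1)) = 2.1419348
u_A = s / sqrt(n) = 2.1419348 / sqrt(10) = 0.67733926
u_B1 = 1.353 / sqrt(2) = 0.95671547
u_B2 = 0.436 / sqrt(2) = 0.30829856
u_B3 = 1.305 / sqrt(6) = 0.53276402
uc = sqrt(0.67733926^2 + 0.95671547^2 + 0.30829856^2 + 0.53276402^2) = 1.3240009
U = k * uc = 3 * 1.3240009
U = 3.9720

3.9720


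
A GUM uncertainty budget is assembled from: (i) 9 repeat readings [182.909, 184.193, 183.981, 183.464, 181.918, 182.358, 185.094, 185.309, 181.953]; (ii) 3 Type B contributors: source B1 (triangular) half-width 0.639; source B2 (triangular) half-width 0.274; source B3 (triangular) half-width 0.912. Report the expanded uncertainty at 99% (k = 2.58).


mean = (182.909 + 184.193 + 183.981 + 183.464 + 181.918 + 182.358 + 185.094 + 185.309 + 181.953) / 9 = 183.4643333
s = sqrt(sum((x - mean)^2)/(n-1)) = 1.2778963
u_A = s / sqrt(n) = 1.2778963 / sqrt(9) = 0.42596543
u_B1 = 0.639 / sqrt(6) = 0.26087066
u_B2 = 0.274 / sqrt(6) = 0.11186003
u_B3 = 0.912 / sqrt(6) = 0.37232244
uc = sqrt(0.42596543^2 + 0.26087066^2 + 0.11186003^2 + 0.37232244^2) = 0.6329587
U = k * uc = 2.58 * 0.6329587
U = 1.6330

1.6330


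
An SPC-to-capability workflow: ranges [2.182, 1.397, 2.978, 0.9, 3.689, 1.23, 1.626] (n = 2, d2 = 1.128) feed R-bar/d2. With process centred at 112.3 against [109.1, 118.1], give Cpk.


R_bar = (2.182 + 1.397 + 2.978 + 0.9 + 3.689 + 1.23 + 1.626) / 7 = 2.0002857
sigma = R_bar / d2 = 2.0002857 / 1.128 = 1.7733029
Cp = (USL - LSL)/(6*sigma) = (118.1 - 109.1)/(6*1.7733029) = 0.8459
Cpu = (118.1 - 112.3)/(3*1.7733029) = 1.0902
Cpl = (112.3 - 109.1)/(3*1.7733029) = 0.6015
Cpk = min(Cpu, Cpl) = 0.6015

0.6015


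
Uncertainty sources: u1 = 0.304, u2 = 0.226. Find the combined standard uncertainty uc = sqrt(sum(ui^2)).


uc = sqrt(0.304^2 + 0.226^2)
uc = sqrt(0.143492)
uc = 0.3788

0.3788


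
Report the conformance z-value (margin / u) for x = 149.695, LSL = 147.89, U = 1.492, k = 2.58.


u = U / k = 1.492 / 2.58 = 0.57829457
margin = |LSL - x| = |147.89 - 149.695| = 1.805
z = margin / u = 1.805 / 0.57829457
z = 3.1212

3.1212


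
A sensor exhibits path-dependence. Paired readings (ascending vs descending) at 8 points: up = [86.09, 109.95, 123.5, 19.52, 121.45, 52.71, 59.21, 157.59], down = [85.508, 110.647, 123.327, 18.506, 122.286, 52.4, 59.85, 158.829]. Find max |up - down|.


|86.09 - 85.508| = 0.5820
|109.95 - 110.647| = 0.6970
|123.5 - 123.327| = 0.1730
|19.52 - 18.506| = 1.0140
|121.45 - 122.286| = 0.8360
|52.71 - 52.4| = 0.3100
|59.21 - 59.85| = 0.6400
|157.59 - 158.829| = 1.2390
hysteresis = max(diffs) = 1.2390

1.2390


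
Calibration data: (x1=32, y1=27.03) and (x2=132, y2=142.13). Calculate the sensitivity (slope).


slope = (y2 - y1) / (x2 - x1)
= (142.13 - 27.03) / (132 - 32)
= 115.1000 / 100
= 1.1510

1.1510


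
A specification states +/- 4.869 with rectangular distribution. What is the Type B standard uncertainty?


u_B = half_width / sqrt(3)
u_B = 4.869 / 1.7320508
u_B = 2.8111

2.8111


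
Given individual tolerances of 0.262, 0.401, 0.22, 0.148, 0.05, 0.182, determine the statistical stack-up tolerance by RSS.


RSS = sqrt(0.262^2 + 0.401^2 + 0.22^2 + 0.148^2 + 0.05^2 + 0.182^2)
= sqrt(0.335373)
= 0.5791

0.5791


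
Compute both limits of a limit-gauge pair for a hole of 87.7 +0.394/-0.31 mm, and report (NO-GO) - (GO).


GO = nominal - lower_tol (smallest hole = maximum material condition)
GO = 87.7 - 0.31 = 87.39
NO-GO = nominal + upper_tol (largest hole = least material condition)
NO-GO = 87.7 + 0.394 = 88.094
spread = NO-GO - GO = 88.094 - 87.39 = 0.7040

0.7040


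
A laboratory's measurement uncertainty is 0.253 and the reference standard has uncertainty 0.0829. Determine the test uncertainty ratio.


TUR = u_lab / u_ref
= 0.253 / 0.0829
= 3.0519

3.0519


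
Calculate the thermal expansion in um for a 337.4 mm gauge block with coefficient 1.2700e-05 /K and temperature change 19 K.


dL = L * alpha * dT
= 337.4 * 1.2700e-05 * 19
= 0.0814146 mm
dL_um = 0.0814146 * 1000 = 81.4146 um

81.4146


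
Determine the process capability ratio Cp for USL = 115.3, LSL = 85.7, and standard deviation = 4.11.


Cp = (USL - LSL) / (6 * sigma)
= (115.3 - 85.7) / (6 * 4.11)
= 29.6000 / 24.6600
= 1.2003

1.2003


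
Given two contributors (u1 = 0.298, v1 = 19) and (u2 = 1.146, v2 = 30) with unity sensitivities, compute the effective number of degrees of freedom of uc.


uc = sqrt(u1^2 + u2^2) = sqrt(0.298^2 + 1.146^2) = 1.1841115
v_eff = uc^4 / (u1^4/v1 + u2^4/v2)
= 1.1841115^4 / (0.298^4/19 + 1.146^4/30)
= 1.9659406 / 0.057908358
v_eff = 33.9492

33.9492


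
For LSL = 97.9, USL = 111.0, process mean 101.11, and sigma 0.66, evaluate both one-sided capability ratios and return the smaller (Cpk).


Cpu = (USL - mean) / (3*sigma) = (111.0 - 101.11) / (3*0.66) = 4.9949
Cpl = (mean - LSL) / (3*sigma) = (101.11 - 97.9) / (3*0.66) = 1.6212
Cpk = min(Cpu, Cpl) = 1.6212

1.6212


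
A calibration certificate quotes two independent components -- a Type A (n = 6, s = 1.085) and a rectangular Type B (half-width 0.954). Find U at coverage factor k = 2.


u_A = s / sqrt(n) = 1.085 / sqrt(6) = 0.4429494
u_B = half_width / sqrt(3) = 0.954 / sqrt(3) = 0.55079216
uc = sqrt(u_A^2 + u_B^2) = sqrt(0.4429494^2 + 0.55079216^2) = 0.70680703
U = k * uc = 2 * 0.70680703
U = 1.4136

1.4136


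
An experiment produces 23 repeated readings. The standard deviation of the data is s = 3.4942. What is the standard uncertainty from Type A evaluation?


u_A = s / sqrt(n)
u_A = 3.4942 / sqrt(23)
u_A = 3.4942 / 4.7958315
u_A = 0.7286

0.7286


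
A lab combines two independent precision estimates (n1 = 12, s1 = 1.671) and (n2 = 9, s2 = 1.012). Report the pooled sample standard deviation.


s_p = sqrt(((n1-1)*s1^2 + (n2-1)*s2^2) / (n1+n2-2))
numerator = (12-1)*1.671^2 + (9-1)*1.012^2 = 30.714651 + 8.193152 = 38.907803
denominator = 12 + 9 - 2 = 19
s_p^2 = 38.907803 / 19 = 2.0477791
s_p = sqrt(2.0477791) = 1.4310

1.4310


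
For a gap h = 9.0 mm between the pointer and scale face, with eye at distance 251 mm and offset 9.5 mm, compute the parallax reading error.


error = h * offset / d
= 9.0 * 9.5 / 251
= 0.3406

0.3406


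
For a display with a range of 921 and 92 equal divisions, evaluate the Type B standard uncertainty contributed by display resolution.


resolution = range / divisions
resolution = 921 / 92 = 10.01087
u_res = resolution / (2*sqrt(3))
u_res = 10.01087 / 3.4641016
u_res = 2.8899

2.8899


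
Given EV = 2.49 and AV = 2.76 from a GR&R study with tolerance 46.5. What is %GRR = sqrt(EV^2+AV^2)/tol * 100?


GRR = sqrt(EV^2 + AV^2) = sqrt(2.49^2 + 2.76^2) = 3.7172167
%GRR = GRR / tol * 100 = 3.7172167 / 46.5 * 100
%GRR = 7.9940

7.9940


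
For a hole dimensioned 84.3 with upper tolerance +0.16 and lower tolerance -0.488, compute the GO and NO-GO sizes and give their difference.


GO = nominal - lower_tol (smallest hole = maximum material condition)
GO = 84.3 - 0.488 = 83.812
NO-GO = nominal + upper_tol (largest hole = least material condition)
NO-GO = 84.3 + 0.16 = 84.46
spread = NO-GO - GO = 84.46 - 83.812 = 0.6480

0.6480


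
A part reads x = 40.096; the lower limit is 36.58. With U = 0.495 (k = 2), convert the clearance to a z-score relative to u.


u = U / k = 0.495 / 2 = 0.2475
margin = |LSL - x| = |36.58 - 40.096| = 3.516
z = margin / u = 3.516 / 0.2475
z = 14.2061

14.2061


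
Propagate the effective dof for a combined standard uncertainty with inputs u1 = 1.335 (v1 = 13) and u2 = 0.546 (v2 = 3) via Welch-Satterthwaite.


uc = sqrt(u1^2 + u2^2) = sqrt(1.335^2 + 0.546^2) = 1.4423387
v_eff = uc^4 / (u1^4/v1 + u2^4/v2)
= 1.4423387^4 / (1.335^4/13 + 0.546^4/3)
= 4.3278184 / 0.27395715
v_eff = 15.7974

15.7974


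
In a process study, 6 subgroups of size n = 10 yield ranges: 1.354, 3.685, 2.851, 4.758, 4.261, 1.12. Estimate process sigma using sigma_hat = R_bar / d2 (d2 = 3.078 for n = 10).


R_bar = (1.354 + 3.685 + 2.851 + 4.758 + 4.261 + 1.12) / 6
R_bar = 18.029 / 6 = 3.0048333
sigma_hat = R_bar / d2 = 3.0048333 / 3.078 = 0.9762

0.9762


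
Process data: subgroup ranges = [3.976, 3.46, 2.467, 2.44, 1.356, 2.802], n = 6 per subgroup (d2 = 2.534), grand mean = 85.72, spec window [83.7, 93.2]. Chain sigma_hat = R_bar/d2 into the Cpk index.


R_bar = (3.976 + 3.46 + 2.467 + 2.44 + 1.356 + 2.802) / 6 = 2.7501667
sigma = R_bar / d2 = 2.7501667 / 2.534 = 1.0853065
Cp = (USL - LSL)/(6*sigma) = (93.2 - 83.7)/(6*1.0853065) = 1.4589
Cpu = (93.2 - 85.72)/(3*1.0853065) = 2.2974
Cpl = (85.72 - 83.7)/(3*1.0853065) = 0.6204
Cpk = min(Cpu, Cpl) = 0.6204

0.6204


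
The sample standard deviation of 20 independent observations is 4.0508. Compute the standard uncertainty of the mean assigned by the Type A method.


u_A = s / sqrt(n)
u_A = 4.0508 / sqrt(20)
u_A = 4.0508 / 4.472136
u_A = 0.9058

0.9058


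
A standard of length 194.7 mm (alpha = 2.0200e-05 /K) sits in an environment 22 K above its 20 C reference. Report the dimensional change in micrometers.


dL = L * alpha * dT
= 194.7 * 2.0200e-05 * 22
= 0.0865247 mm
dL_um = 0.0865247 * 1000 = 86.5247 um

86.5247


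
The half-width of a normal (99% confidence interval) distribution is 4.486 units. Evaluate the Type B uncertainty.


u_B = half_width / 2.576
u_B = 4.486 / 2.576
u_B = 1.7415

1.7415


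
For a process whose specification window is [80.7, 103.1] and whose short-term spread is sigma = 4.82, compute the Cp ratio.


Cp = (USL - LSL) / (6 * sigma)
= (103.1 - 80.7) / (6 * 4.82)
= 22.4000 / 28.9200
= 0.7746

0.7746


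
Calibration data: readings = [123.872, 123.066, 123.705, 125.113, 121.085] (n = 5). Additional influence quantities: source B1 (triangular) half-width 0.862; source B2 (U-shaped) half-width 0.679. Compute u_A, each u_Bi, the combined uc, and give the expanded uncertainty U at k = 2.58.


mean = (123.872 + 123.066 + 123.705 + 125.113 + 121.085) / 5 = 123.3682
s = sqrt(sum((x - mean)^2)/(n-1)) = 1.4761354
u_A = s / sqrt(n) = 1.4761354 / sqrt(5) = 0.66014782
u_B1 = 0.862 / sqrt(6) = 0.35191003
u_B2 = 0.679 / sqrt(2) = 0.4801255
uc = sqrt(0.66014782^2 + 0.35191003^2 + 0.4801255^2) = 0.88890737
U = k * uc = 2.58 * 0.88890737
U = 2.2934

2.2934


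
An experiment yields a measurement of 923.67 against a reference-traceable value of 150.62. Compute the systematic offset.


Systematic error = measured - true
= 923.67 - 150.62
= 773.0500

773.0500


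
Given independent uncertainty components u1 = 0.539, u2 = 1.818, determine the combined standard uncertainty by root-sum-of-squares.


uc = sqrt(0.539^2 + 1.818^2)
uc = sqrt(3.595645)
uc = 1.8962

1.8962


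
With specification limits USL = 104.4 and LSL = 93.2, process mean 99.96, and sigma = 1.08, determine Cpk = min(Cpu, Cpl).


Cpu = (USL - mean) / (3*sigma) = (104.4 - 99.96) / (3*1.08) = 1.3704
Cpl = (mean - LSL) / (3*sigma) = (99.96 - 93.2) / (3*1.08) = 2.0864
Cpk = min(Cpu, Cpl) = 1.3704

1.3704


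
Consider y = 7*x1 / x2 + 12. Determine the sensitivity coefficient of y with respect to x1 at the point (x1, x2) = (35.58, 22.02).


y = 7*x1 / x2 + 12
dy/dx1 = 7/x2
Evaluate at x2 = 22.02: c1 = 7 / 22.02
c1 = 0.3179

0.3179


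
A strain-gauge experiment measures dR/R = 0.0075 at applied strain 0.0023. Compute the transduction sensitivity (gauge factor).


GF = (dR/R) / epsilon
= 0.0075 / 0.0023
= 3.2609

3.2609


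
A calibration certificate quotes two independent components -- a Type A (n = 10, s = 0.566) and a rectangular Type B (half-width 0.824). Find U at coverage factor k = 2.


u_A = s / sqrt(n) = 0.566 / sqrt(10) = 0.17898492
u_B = half_width / sqrt(3) = 0.824 / sqrt(3) = 0.47573662
uc = sqrt(u_A^2 + u_B^2) = sqrt(0.17898492^2 + 0.47573662^2) = 0.50829217
U = k * uc = 2 * 0.50829217
U = 1.0166

1.0166


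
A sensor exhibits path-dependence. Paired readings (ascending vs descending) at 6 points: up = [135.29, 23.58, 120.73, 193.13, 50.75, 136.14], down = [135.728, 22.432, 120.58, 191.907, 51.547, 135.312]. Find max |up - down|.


|135.29 - 135.728| = 0.4380
|23.58 - 22.432| = 1.1480
|120.73 - 120.58| = 0.1500
|193.13 - 191.907| = 1.2230
|50.75 - 51.547| = 0.7970
|136.14 - 135.312| = 0.8280
hysteresis = max(diffs) = 1.2230

1.2230


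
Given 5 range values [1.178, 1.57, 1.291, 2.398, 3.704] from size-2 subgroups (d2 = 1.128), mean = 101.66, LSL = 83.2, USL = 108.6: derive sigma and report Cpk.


R_bar = (1.178 + 1.57 + 1.291 + 2.398 + 3.704) / 5 = 2.0282
sigma = R_bar / d2 = 2.0282 / 1.128 = 1.7980496
Cp = (USL - LSL)/(6*sigma) = (108.6 - 83.2)/(6*1.7980496) = 2.3544
Cpu = (108.6 - 101.66)/(3*1.7980496) = 1.2866
Cpl = (101.66 - 83.2)/(3*1.7980496) = 3.4222
Cpk = min(Cpu, Cpl) = 1.2866

1.2866


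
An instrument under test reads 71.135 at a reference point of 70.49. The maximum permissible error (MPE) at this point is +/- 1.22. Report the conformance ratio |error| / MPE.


e = indication - reference = 71.135 - 70.49 = 0.6450
|e| = 0.6450
ratio = |e| / MPE = 0.6450 / 1.22
ratio = 0.5287

0.5287


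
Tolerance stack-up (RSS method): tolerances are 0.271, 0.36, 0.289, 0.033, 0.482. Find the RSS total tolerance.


RSS = sqrt(0.271^2 + 0.36^2 + 0.289^2 + 0.033^2 + 0.482^2)
= sqrt(0.519975)
= 0.7211

0.7211


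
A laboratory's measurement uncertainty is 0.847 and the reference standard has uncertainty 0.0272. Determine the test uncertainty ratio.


TUR = u_lab / u_ref
= 0.847 / 0.0272
= 31.1397

31.1397


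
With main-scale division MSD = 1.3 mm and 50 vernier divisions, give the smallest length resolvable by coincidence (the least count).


LC = MSD / n_div
= 1.3 / 50
= 0.0260

0.0260


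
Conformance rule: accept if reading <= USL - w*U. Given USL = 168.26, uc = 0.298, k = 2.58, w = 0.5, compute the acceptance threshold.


U = k * uc = 2.58 * 0.298 = 0.76884
guard band g = w * U = 0.5 * 0.76884 = 0.38442
AL = USL - g = 168.26 - 0.38442
AL = 167.8756

167.8756


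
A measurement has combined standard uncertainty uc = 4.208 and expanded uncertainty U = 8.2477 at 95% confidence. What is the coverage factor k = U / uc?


k = U / uc
k = 8.2477 / 4.208
k = 1.96

1.96


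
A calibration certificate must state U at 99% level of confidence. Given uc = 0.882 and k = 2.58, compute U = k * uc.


U = k * uc
U = 2.58 * 0.882
U = 2.2756

2.2756


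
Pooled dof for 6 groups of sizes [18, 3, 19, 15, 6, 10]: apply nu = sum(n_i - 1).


nu = sum_i (n_i - 1)
nu = ((18 - 1) + (3 - 1) + (19 - 1) + (15 - 1) + (6 - 1) + (10 - 1))
nu = 17 + 2 + 18 + 14 + 5 + 9
nu = 65

65


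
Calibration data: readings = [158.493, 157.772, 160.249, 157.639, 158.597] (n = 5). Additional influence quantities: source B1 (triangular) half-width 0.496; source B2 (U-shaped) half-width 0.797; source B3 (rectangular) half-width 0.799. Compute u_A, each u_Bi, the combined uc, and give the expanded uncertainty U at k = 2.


mean = (158.493 + 157.772 + 160.249 + 157.639 + 158.597) / 5 = 158.55
s = sqrt(sum((x - mean)^2)/(n-1)) = 1.0401038
u_A = s / sqrt(n) = 1.0401038 / sqrt(5) = 0.46514856
u_B1 = 0.496 / sqrt(6) = 0.20249115
u_B2 = 0.797 / sqrt(2) = 0.5635641
u_B3 = 0.799 / sqrt(3) = 0.46130287
uc = sqrt(0.46514856^2 + 0.20249115^2 + 0.5635641^2 + 0.46130287^2) = 0.88756447
U = k * uc = 2 * 0.88756447
U = 1.7751

1.7751


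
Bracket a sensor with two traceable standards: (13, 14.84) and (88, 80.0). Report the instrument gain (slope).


slope = (y2 - y1) / (x2 - x1)
= (80.0 - 14.84) / (88 - 13)
= 65.1600 / 75
= 0.8688

0.8688


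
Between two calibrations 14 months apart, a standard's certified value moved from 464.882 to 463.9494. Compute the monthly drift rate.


rate = (v2 - v1) / months
= (463.9494 - 464.882) / 14
= -0.9326 / 14
= -0.0666

-0.0666


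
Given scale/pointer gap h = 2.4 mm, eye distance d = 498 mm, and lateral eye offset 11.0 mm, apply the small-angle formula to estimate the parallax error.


error = h * offset / d
= 2.4 * 11.0 / 498
= 0.0530

0.0530


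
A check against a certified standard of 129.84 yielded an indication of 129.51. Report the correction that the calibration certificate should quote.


Correction = standard - reading
= 129.84 - 129.51
= 0.3300

0.3300


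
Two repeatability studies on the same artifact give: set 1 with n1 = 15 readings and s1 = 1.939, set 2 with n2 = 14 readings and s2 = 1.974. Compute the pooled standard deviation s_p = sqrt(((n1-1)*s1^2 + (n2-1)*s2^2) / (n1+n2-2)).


s_p = sqrt(((n1-1)*s1^2 + (n2-1)*s2^2) / (n1+n2-2))
numerator = (15-1)*1.939^2 + (14-1)*1.974^2 = 52.636094 + 50.656788 = 103.29288
denominator = 15 + 14 - 2 = 27
s_p^2 = 103.29288 / 27 = 3.8256622
s_p = sqrt(3.8256622) = 1.9559

1.9559


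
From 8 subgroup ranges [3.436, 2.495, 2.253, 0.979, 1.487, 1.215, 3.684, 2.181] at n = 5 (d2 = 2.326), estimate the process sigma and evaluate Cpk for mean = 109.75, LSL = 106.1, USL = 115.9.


R_bar = (3.436 + 2.495 + 2.253 + 0.979 + 1.487 + 1.215 + 3.684 + 2.181) / 8 = 2.21625
sigma = R_bar / d2 = 2.21625 / 2.326 = 0.95281599
Cp = (USL - LSL)/(6*sigma) = (115.9 - 106.1)/(6*0.95281599) = 1.7142
Cpu = (115.9 - 109.75)/(3*0.95281599) = 2.1515
Cpl = (109.75 - 106.1)/(3*0.95281599) = 1.2769
Cpk = min(Cpu, Cpl) = 1.2769

1.2769


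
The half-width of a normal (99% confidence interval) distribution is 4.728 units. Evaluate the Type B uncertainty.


u_B = half_width / 2.576
u_B = 4.728 / 2.576
u_B = 1.8354

1.8354


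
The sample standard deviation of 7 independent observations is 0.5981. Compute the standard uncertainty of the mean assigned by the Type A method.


u_A = s / sqrt(n)
u_A = 0.5981 / sqrt(7)
u_A = 0.5981 / 2.6457513
u_A = 0.2261

0.2261


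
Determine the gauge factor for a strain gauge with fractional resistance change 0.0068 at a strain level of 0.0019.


GF = (dR/R) / epsilon
= 0.0068 / 0.0019
= 3.5789

3.5789


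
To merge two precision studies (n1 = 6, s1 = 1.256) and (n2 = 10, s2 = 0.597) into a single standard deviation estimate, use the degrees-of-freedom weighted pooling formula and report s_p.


s_p = sqrt(((n1-1)*s1^2 + (n2-1)*s2^2) / (n1+n2-2))
numerator = (6-1)*1.256^2 + (10-1)*0.597^2 = 7.88768 + 3.207681 = 11.095361
denominator = 6 + 10 - 2 = 14
s_p^2 = 11.095361 / 14 = 0.79252579
s_p = sqrt(0.79252579) = 0.8902

0.8902


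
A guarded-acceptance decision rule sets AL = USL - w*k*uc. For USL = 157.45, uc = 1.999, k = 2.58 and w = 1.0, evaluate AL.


U = k * uc = 2.58 * 1.999 = 5.15742
guard band g = w * U = 1.0 * 5.15742 = 5.15742
AL = USL - g = 157.45 - 5.15742
AL = 152.2926

152.2926


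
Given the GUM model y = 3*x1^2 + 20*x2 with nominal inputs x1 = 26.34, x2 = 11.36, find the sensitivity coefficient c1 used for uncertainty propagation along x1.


y = 3*x1^2 + 20*x2
dy/dx1 = 2*3*x1
Evaluate at x1 = 26.34: c1 = 6 * 26.34
c1 = 158.0400

158.0400


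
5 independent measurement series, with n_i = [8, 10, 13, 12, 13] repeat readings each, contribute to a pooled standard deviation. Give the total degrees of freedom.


nu = sum_i (n_i - 1)
nu = ((8 - 1) + (10 - 1) + (13 - 1) + (12 - 1) + (13 - 1))
nu = 7 + 9 + 12 + 11 + 12
nu = 51

51


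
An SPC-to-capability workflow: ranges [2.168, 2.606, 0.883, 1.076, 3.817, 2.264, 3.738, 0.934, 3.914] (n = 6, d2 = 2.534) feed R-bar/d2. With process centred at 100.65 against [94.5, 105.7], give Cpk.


R_bar = (2.168 + 2.606 + 0.883 + 1.076 + 3.817 + 2.264 + 3.738 + 0.934 + 3.914) / 9 = 2.3777778
sigma = R_bar / d2 = 2.3777778 / 2.534 = 0.93834957
Cp = (USL - LSL)/(6*sigma) = (105.7 - 94.5)/(6*0.93834957) = 1.9893
Cpu = (105.7 - 100.65)/(3*0.93834957) = 1.7939
Cpl = (100.65 - 94.5)/(3*0.93834957) = 2.1847
Cpk = min(Cpu, Cpl) = 1.7939

1.7939


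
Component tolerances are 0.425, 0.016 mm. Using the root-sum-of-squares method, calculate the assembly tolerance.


RSS = sqrt(0.425^2 + 0.016^2)
= sqrt(0.180881)
= 0.4253

0.4253


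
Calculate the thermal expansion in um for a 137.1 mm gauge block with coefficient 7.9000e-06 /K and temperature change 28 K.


dL = L * alpha * dT
= 137.1 * 7.9000e-06 * 28
= 0.0303265 mm
dL_um = 0.0303265 * 1000 = 30.3265 um

30.3265


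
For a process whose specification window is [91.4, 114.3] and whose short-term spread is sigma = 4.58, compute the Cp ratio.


Cp = (USL - LSL) / (6 * sigma)
= (114.3 - 91.4) / (6 * 4.58)
= 22.9000 / 27.4800
= 0.8333

0.8333


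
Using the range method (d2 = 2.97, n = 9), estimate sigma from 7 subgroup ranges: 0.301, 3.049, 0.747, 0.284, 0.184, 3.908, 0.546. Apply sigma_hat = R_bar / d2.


R_bar = (0.301 + 3.049 + 0.747 + 0.284 + 0.184 + 3.908 + 0.546) / 7
R_bar = 9.019 / 7 = 1.2884286
sigma_hat = R_bar / d2 = 1.2884286 / 2.97 = 0.4338

0.4338


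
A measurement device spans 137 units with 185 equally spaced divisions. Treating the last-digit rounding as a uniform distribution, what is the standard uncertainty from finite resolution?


resolution = range / divisions
resolution = 137 / 185 = 0.74054054
u_res = resolution / (2*sqrt(3))
u_res = 0.74054054 / 3.4641016
u_res = 0.2138

0.2138


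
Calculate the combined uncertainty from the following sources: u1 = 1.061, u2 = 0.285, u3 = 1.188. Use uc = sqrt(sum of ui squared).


uc = sqrt(1.061^2 + 0.285^2 + 1.188^2)
uc = sqrt(2.61829)
uc = 1.6181

1.6181


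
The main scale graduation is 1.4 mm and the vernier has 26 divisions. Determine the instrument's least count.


LC = MSD / n_div
= 1.4 / 26
= 0.0538

0.0538


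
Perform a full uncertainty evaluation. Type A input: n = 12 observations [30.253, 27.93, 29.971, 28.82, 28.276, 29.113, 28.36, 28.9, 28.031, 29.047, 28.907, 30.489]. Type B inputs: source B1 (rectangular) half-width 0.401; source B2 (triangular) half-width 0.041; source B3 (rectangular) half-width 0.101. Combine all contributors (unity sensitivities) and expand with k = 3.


mean = (30.253 + 27.93 + 29.971 + 28.82 + 28.276 + 29.113 + 28.36 + 28.9 + 28.031 + 29.047 + 28.907 + 30.489) / 12 = 29.00808333
s = sqrt(sum((x - mean)^2)/(n-1)) = 0.84276875
u_A = s / sqrt(n) = 0.84276875 / sqrt(12) = 0.24328638
u_B1 = 0.401 / sqrt(3) = 0.23151746
u_B2 = 0.041 / sqrt(6) = 0.01673818
u_B3 = 0.101 / sqrt(3) = 0.058312377
uc = sqrt(0.24328638^2 + 0.23151746^2 + 0.01673818^2 + 0.058312377^2) = 0.34127569
U = k * uc = 3 * 0.34127569
U = 1.0238

1.0238


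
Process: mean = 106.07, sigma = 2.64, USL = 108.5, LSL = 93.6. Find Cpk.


Cpu = (USL - mean) / (3*sigma) = (108.5 - 106.07) / (3*2.64) = 0.3068
Cpl = (mean - LSL) / (3*sigma) = (106.07 - 93.6) / (3*2.64) = 1.5745
Cpk = min(Cpu, Cpl) = 0.3068

0.3068


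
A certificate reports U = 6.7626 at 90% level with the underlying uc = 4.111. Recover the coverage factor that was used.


k = U / uc
k = 6.7626 / 4.111
k = 1.645

1.645


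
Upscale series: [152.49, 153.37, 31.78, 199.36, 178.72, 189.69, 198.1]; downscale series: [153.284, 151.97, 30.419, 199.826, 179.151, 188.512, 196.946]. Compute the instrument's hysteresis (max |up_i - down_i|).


|152.49 - 153.284| = 0.7940
|153.37 - 151.97| = 1.4000
|31.78 - 30.419| = 1.3610
|199.36 - 199.826| = 0.4660
|178.72 - 179.151| = 0.4310
|189.69 - 188.512| = 1.1780
|198.1 - 196.946| = 1.1540
hysteresis = max(diffs) = 1.4000

1.4000


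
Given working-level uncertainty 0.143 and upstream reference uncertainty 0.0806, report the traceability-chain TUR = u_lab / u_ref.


TUR = u_lab / u_ref
= 0.143 / 0.0806
= 1.7742

1.7742


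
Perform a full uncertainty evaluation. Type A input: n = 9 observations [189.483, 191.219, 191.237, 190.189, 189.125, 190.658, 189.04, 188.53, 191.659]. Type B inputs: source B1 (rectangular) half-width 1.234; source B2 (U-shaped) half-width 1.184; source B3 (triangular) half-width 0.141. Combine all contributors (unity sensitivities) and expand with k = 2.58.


mean = (189.483 + 191.219 + 191.237 + 190.189 + 189.125 + 190.658 + 189.04 + 188.53 + 191.659) / 9 = 190.1266667
s = sqrt(sum((x - mean)^2)/(n-1)) = 1.1296078
u_A = s / sqrt(n) = 1.1296078 / sqrt(9) = 0.37653593
u_B1 = 1.234 / sqrt(3) = 0.71245023
u_B2 = 1.184 / sqrt(2) = 0.83721443
u_B3 = 0.141 / sqrt(6) = 0.057563009
uc = sqrt(0.37653593^2 + 0.71245023^2 + 0.83721443^2 + 0.057563009^2) = 1.1634458
U = k * uc = 2.58 * 1.1634458
U = 3.0017

3.0017


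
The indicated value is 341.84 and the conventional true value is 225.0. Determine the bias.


Systematic error = measured - true
= 341.84 - 225.0
= 116.8400

116.8400


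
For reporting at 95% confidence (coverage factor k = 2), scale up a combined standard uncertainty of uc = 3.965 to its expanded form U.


U = k * uc
U = 2 * 3.965
U = 7.9300

7.9300


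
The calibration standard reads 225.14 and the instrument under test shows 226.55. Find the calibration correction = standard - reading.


Correction = standard - reading
= 225.14 - 226.55
= -1.4100

-1.4100


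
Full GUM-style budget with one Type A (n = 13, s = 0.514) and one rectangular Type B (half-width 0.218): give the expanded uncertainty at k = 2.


u_A = s / sqrt(n) = 0.514 / sqrt(13) = 0.14255795
u_B = half_width / sqrt(3) = 0.218 / sqrt(3) = 0.12586236
uc = sqrt(u_A^2 + u_B^2) = sqrt(0.14255795^2 + 0.12586236^2) = 0.19016862
U = k * uc = 2 * 0.19016862
U = 0.3803

0.3803


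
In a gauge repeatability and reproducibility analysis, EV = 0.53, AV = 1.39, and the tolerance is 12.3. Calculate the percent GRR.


GRR = sqrt(EV^2 + AV^2) = sqrt(0.53^2 + 1.39^2) = 1.4876155
%GRR = GRR / tol * 100 = 1.4876155 / 12.3 * 100
%GRR = 12.0944

12.0944


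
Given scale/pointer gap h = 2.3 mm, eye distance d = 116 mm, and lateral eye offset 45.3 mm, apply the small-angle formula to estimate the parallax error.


error = h * offset / d
= 2.3 * 45.3 / 116
= 0.8982

0.8982


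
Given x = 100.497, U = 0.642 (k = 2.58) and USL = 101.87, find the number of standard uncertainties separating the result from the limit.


u = U / k = 0.642 / 2.58 = 0.24883721
margin = |USL - x| = |101.87 - 100.497| = 1.373
z = margin / u = 1.373 / 0.24883721
z = 5.5177

5.5177
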